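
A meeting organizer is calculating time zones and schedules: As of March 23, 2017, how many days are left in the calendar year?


Start: March 23, 2017
End: December 31, 2017
Days left in March: 8
April: 30
May: 31
June: 30
July: 31
... plus remaining months
Sum of remaining months: 275
Total: 8 + 275 = 283

283


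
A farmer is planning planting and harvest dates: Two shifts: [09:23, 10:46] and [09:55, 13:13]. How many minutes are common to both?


Interval A: [563, 646] minutes from midnight
Interval B: [595, 793] minutes from midnight
Overlap start = max(563, 595) = 595
Overlap end = min(646, 793) = 646
Overlap = 646 - 595 = 51 minutes

51


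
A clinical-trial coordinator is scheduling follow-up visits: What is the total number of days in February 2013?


Month: February
Year: 2013
2013 is not a leap year
February has 28 days
Total: 28 days

28


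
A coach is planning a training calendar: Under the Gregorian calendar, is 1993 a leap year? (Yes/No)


Year: 1993
Divisible by 4? 1993 / 4 = 498.25 -> No
Not divisible by 4, so NOT a leap year

No


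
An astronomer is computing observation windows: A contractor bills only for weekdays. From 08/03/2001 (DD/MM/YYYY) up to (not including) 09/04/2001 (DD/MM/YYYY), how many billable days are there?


Start: 2001-03-08 (Thursday)
End (exclusive): 2001-04-09 (Monday)
Total calendar days: 32
Full weeks: 32 // 7 = 4 -> 20 weekdays
Remaining 4 days starting on Thursday:
  Thu(w), Fri(w), Sat(-), Sun(-) -> 2 weekdays
Total business days: 20 + 2 = 22

22


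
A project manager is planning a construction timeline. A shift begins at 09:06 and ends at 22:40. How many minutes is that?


Start time: 09:06 = 546 minutes from midnight
End time: 22:40 = 1360 minutes from midnight
Difference: 1360 - 546 = 814 minutes
That is 13 hours and 34 minutes

814


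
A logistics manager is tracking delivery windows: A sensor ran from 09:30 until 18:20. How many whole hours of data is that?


Start: 09:30
End: 18:20
Hour difference: 18 - 9 = 9 hours
Minute difference: 20 - 30 = -10 minutes
Total minutes: 530
Complete hours: 530 / 60 = 8 (remainder 50)

8


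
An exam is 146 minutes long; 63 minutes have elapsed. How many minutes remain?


Total budget: 146 minutes
Time used: 63 minutes
Remaining: 146 - 63 = 83 minutes
Percent used: 43.2%
Percent remaining: 56.8%

83


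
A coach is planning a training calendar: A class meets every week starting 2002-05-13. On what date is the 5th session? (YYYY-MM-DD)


First occurrence: 2002-05-13 (occurrence 1)
Each occurrence is 7 days after the previous.
Occurrence 5 is 4 weeks after the first.
4 weeks = 28 days
2002-05-13 + 28 days = 2002-06-10

2002-06-10


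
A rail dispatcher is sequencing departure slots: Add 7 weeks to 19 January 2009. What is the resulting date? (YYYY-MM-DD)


Start: 2009-01-19
Weeks to add: 7
Convert to days: 7 x 7 = 49 days
Add 49 days to 2009-01-19
Result: 2009-03-09

2009-03-09


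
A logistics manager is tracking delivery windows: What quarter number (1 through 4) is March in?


Month: March (month 3)
Q1: January-March (months 1-3)
Q2: April-June (months 4-6)
Q3: July-September (months 7-9)
Q4: October-December (months 10-12)
Month 3 falls in Q1

1


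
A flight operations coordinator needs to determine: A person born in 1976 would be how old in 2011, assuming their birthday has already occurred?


Birth year: 1976
Current year: 2011
Age = current year - birth year
Age = 2011 - 1976 = 35

35


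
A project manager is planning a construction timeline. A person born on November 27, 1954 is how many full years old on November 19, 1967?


Birth: 1954-11-27
Reference: 1967-11-19
Year difference: 1967 - 1954 = 13
Has birthday (11-27) occurred by 11-19? No
Birthday not yet reached this year -> subtract 1
Age in full years: 12

12


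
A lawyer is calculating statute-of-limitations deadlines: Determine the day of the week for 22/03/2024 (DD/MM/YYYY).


Date: 2024-03-22
January 1, 2024 is a Monday
Day of year: 82
Offset from Jan 1: 81 days
81 mod 7 = 4
Result: Friday

Friday


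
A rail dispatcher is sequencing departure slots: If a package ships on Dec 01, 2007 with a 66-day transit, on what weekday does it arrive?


Start: 2007-12-01 (Saturday)
Step 1 - find target date: add 66 days
  2007-12-01 + 66 days = 2008-02-05
Step 2 - day of week:
  66 mod 7 = 3
  Saturday + 3 days -> Tuesday
Result: Tuesday (2008-02-05)

Tuesday


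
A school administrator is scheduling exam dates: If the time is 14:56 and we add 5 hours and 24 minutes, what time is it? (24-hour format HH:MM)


Start time: 14:56
Adding: 5 hours 24 minutes
Minutes: 56 + 24 = 80
Minute overflow: 80 >= 60, so carry 1 hour, minutes = 20
Hours: 14 + 5 + 1 = 20
Result: 20:20

20:20


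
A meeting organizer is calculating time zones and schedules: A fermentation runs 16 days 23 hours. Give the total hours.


Days: 16
Extra hours: 23
Hours per day: 24
Days to hours: 16 x 24 = 384
Total: 384 + 23 = 407

407


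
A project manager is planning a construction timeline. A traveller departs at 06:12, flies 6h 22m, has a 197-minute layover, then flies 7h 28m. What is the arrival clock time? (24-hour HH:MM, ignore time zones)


Depart: 06:12
Leg 1: +382 min -> 12:34
Layover: +197 min -> 15:51
Leg 2: +448 min -> 23:19
Total travel: 1027 minutes = 17h 7m
Arrival: 23:19

23:19


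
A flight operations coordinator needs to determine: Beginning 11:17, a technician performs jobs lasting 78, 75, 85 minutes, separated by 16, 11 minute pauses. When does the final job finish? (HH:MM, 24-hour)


Start: 11:17 = 677 min from midnight
  after task 1 (78 min): 12:35
  after break (16 min): 12:51
  after task 2 (75 min): 14:06
  after break (11 min): 14:17
  after task 3 (85 min): 15:42
Total elapsed: 265 minutes
End time: 15:42

15:42


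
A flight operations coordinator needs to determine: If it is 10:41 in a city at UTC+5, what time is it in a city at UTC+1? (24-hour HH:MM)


Local time: 10:41 at UTC+5 (offset 5h)
Target zone: UTC+1 (offset 1h)
Difference: 1 - (5) = -4 hours
Calculation: 10 + (-4) = 6
Result: 06:41

06:41


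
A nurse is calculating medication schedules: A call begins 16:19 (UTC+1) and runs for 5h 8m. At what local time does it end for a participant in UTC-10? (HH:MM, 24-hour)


Start: 16:19 in UTC+1
Step 1 - add duration:
  minutes: 19 + 8 = 27
  hours: 16 + 5 + 0 = 21
  end in UTC+1: 21:27
Step 2 - convert UTC+1 -> UTC-10:
  offset difference: -10 - (1) = -11 hours
  21 + (-11) = 10 -> mod 24 = 10
Result: 10:27 in UTC-10

10:27


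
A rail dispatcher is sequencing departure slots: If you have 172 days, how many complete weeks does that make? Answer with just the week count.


Total days: 172
Days per week: 7
Division: 172 / 7 = 24 remainder 4
Complete weeks: 24
Remaining days: 4

24


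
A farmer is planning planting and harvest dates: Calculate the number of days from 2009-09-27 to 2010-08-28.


Start date: 2009-09-27
End date: 2010-08-28
Sep 2009: +4 days
Oct 2009: +31 days
Nov 2009: +30 days
... (9 more months)
Total: 335 days

335


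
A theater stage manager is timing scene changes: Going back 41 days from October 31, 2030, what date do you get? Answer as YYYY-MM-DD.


Start: 2030-10-31
Subtracting 41 days
Days already passed in October: 31
After going back through October: 10 more days to subtract
September 2030 has 30 days, need 10
Result: 2030-09-20

2030-09-20


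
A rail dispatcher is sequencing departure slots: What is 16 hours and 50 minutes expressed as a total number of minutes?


Hours: 16
Minutes: 50
Convert hours to minutes: 16 x 60 = 960
Add remaining minutes: 960 + 50 = 1010

1010


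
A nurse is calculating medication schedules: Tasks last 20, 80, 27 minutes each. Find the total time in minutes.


Durations: 20, 80, 27
Running sum: 20
+ 80 = 100
+ 27 = 127
Total duration: 127 minutes
That is 2 hours and 7 minutes

127


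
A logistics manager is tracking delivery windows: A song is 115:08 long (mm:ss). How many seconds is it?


Minutes: 115
Extra seconds: 8
Seconds per minute: 60
Minutes to seconds: 115 x 60 = 6900
Total: 6900 + 8 = 6908

6908


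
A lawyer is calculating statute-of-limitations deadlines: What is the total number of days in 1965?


Year: 1965
Check leap year rules:
Divisible by 4? No
1965 is not a leap year
Days: 365

365


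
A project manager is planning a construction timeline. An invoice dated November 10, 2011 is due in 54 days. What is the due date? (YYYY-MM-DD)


Start: 2011-11-10
Adding 54 days
Days remaining in November: 20
After November: 34 days still to add
December 2011: 31 days, 3 remaining
January 2012 has 31 days, need 3
Result: 2012-01-03

2012-01-03


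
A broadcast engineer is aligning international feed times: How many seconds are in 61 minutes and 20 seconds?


Minutes: 61
Seconds: 20
Convert minutes to seconds: 61 x 60 = 3660
Add remaining seconds: 3660 + 20 = 3680

3680


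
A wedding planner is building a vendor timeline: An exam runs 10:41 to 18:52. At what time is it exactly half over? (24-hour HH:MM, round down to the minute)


Start time: 10:41 = 641 minutes from midnight
End time: 18:52 = 1132 minutes from midnight
Sum: 641 + 1132 = 1773
Midpoint: 1773 / 2 = 886 minutes
Convert: 886 / 60 = 14 hours, 46 minutes
Result: 14:46

14:46


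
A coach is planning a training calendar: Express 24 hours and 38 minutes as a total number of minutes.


Hours: 24
Extra minutes: 38
Minutes per hour: 60
Hours to minutes: 24 x 60 = 1440
Total: 1440 + 38 = 1478

1478


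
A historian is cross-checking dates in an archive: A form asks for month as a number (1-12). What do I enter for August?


Calendar month order:
7. July
8. August <--
9. September
August is month number 8

8


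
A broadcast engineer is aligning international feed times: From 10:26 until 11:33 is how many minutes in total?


Start time: 10:26 = 626 minutes from midnight
End time: 11:33 = 693 minutes from midnight
Difference: 693 - 626 = 67 minutes
That is 1 hours and 7 minutes

67


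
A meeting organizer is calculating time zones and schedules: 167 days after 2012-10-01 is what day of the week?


Start: 2012-10-01 (Monday)
Step 1 - find target date: add 167 days
  2012-10-01 + 167 days = 2013-03-17
Step 2 - day of week:
  167 mod 7 = 6
  Monday + 6 days -> Sunday
Result: Sunday (2013-03-17)

Sunday


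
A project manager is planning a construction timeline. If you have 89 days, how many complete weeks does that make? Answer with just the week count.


Total days: 89
Days per week: 7
Division: 89 / 7 = 12 remainder 5
Complete weeks: 12
Remaining days: 5

12


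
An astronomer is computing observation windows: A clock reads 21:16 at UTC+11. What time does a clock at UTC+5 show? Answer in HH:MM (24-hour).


Local time: 21:16 at UTC+11 (offset 11h)
Target zone: UTC+5 (offset 5h)
Difference: 5 - (11) = -6 hours
Calculation: 21 + (-6) = 15
Result: 15:16

15:16


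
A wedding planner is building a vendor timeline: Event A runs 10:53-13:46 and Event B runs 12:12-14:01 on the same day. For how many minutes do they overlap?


Interval A: [653, 826] minutes from midnight
Interval B: [732, 841] minutes from midnight
Overlap start = max(653, 732) = 732
Overlap end = min(826, 841) = 826
Overlap = 826 - 732 = 94 minutes

94


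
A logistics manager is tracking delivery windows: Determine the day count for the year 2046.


Year: 2046
Check leap year rules:
Divisible by 4? No
2046 is not a leap year
Days: 365

365


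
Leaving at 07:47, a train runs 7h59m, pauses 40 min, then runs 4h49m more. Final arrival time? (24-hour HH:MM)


Depart: 07:47
Leg 1: +479 min -> 15:46
Layover: +40 min -> 16:26
Leg 2: +289 min -> 21:15
Total travel: 808 minutes = 13h 28m
Arrival: 21:15

21:15


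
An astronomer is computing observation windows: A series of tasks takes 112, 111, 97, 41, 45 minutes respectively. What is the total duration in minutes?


Durations: 112, 111, 97, 41, 45
Running sum: 112
+ 111 = 223
+ 97 = 320
+ 41 = 361
+ 45 = 406
Total duration: 406 minutes
That is 6 hours and 46 minutes

406


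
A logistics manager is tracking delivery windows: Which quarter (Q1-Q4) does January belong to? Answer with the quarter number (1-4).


Month: January (month 1)
Q1: January-March (months 1-3)
Q2: April-June (months 4-6)
Q3: July-September (months 7-9)
Q4: October-December (months 10-12)
Month 1 falls in Q1

1


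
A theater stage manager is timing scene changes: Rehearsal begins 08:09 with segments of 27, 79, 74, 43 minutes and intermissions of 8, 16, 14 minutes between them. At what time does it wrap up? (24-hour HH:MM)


Start: 08:09 = 489 min from midnight
  after task 1 (27 min): 08:36
  after break (8 min): 08:44
  after task 2 (79 min): 10:03
  after break (16 min): 10:19
  after task 3 (74 min): 11:33
  after break (14 min): 11:47
  after task 4 (43 min): 12:30
Total elapsed: 261 minutes
End time: 12:30

12:30


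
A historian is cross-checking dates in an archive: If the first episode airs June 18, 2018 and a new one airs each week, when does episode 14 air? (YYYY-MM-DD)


First occurrence: 2018-06-18 (occurrence 1)
Each occurrence is 7 days after the previous.
Occurrence 14 is 13 weeks after the first.
13 weeks = 91 days
2018-06-18 + 91 days = 2018-09-17

2018-09-17


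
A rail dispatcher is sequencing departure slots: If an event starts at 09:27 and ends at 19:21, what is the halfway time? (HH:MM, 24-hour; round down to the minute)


Start time: 09:27 = 567 minutes from midnight
End time: 19:21 = 1161 minutes from midnight
Sum: 567 + 1161 = 1728
Midpoint: 1728 / 2 = 864 minutes
Convert: 864 / 60 = 14 hours, 24 minutes
Result: 14:24

14:24


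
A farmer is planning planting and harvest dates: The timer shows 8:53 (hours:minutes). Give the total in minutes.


Hours: 8
Minutes: 53
Convert hours to minutes: 8 x 60 = 480
Add remaining minutes: 480 + 53 = 533

533


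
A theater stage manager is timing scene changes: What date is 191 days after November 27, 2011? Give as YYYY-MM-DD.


Start: 2011-11-27
Adding 191 days
Days remaining in November: 3
After November: 188 days still to add
December 2011: 31 days, 157 remaining
January 2012: 31 days, 126 remaining
February 2012: 29 days, 97 remaining
March 2012: 31 days, 66 remaining
Result: 2012-06-05

2012-06-05


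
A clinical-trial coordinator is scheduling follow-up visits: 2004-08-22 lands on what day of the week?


Date: 2004-08-22
January 1, 2004 is a Thursday
Day of year: 235
Offset from Jan 1: 234 days
234 mod 7 = 3
Result: Sunday

Sunday


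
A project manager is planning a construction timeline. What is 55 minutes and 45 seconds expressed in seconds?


Minutes: 55
Extra seconds: 45
Seconds per minute: 60
Minutes to seconds: 55 x 60 = 3300
Total: 3300 + 45 = 3345

3345


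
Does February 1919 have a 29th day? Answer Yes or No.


Year: 1919
Divisible by 4? 1919 / 4 = 479.75 -> No
Not divisible by 4, so NOT a leap year

No


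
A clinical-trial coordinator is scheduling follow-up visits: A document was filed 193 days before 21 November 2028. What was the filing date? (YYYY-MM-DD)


Start: 2028-11-21
Subtracting 193 days
Days already passed in November: 21
After going back through November: 172 more days to subtract
October 2028: 31 days, 141 remaining
September 2028: 30 days, 111 remaining
August 2028: 31 days, 80 remaining
July 2028: 31 days, 49 remaining
Result: 2028-05-12

2028-05-12


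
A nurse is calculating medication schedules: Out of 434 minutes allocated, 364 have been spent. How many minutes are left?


Total budget: 434 minutes
Time used: 364 minutes
Remaining: 434 - 364 = 70 minutes
Percent used: 83.9%
Percent remaining: 16.1%

70


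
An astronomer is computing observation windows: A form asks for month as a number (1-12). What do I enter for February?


Calendar month order:
1. January
2. February <--
3. March
February is month number 2

2


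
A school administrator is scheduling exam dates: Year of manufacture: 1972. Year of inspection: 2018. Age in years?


Birth year: 1972
Current year: 2018
Age = current year - birth year
Age = 2018 - 1972 = 46

46


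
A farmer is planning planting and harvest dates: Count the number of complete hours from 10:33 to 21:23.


Start: 10:33
End: 21:23
Hour difference: 21 - 10 = 11 hours
Minute difference: 23 - 33 = -10 minutes
Total minutes: 650
Complete hours: 650 / 60 = 10 (remainder 50)

10


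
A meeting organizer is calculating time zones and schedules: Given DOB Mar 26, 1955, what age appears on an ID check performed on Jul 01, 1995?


Birth: 1955-03-26
Reference: 1995-07-01
Year difference: 1995 - 1955 = 40
Has birthday (03-26) occurred by 07-01? Yes
Age in full years: 40

40


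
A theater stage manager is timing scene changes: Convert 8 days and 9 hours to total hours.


Days: 8
Extra hours: 9
Hours per day: 24
Days to hours: 8 x 24 = 192
Total: 192 + 9 = 201

201


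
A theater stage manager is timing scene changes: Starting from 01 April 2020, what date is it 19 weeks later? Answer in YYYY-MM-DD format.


Start: 2020-04-01
Weeks to add: 19
Convert to days: 19 x 7 = 133 days
Add 133 days to 2020-04-01
Result: 2020-08-12

2020-08-12


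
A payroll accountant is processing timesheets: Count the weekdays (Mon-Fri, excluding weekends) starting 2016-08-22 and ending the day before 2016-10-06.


Start: 2016-08-22 (Monday)
End (exclusive): 2016-10-06 (Thursday)
Total calendar days: 45
Full weeks: 45 // 7 = 6 -> 30 weekdays
Remaining 3 days starting on Monday:
  Mon(w), Tue(w), Wed(w) -> 3 weekdays
Total business days: 30 + 3 = 33

33


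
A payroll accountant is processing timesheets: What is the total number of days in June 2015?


Month: June
Year: 2015
June is a 30-day month
Total: 30 days

30


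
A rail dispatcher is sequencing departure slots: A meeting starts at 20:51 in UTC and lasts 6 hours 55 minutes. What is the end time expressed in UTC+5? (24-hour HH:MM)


Start: 20:51 in UTC
Step 1 - add duration:
  minutes: 51 + 55 = 106 (carry 1h)
  hours: 20 + 6 + 1 = 27
  end in UTC: 03:46
Step 2 - convert UTC -> UTC+5:
  offset difference: 5 - (0) = 5 hours
  3 + (5) = 8 -> mod 24 = 8
Result: 08:46 in UTC+5

08:46


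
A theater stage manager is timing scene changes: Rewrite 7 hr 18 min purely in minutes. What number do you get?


Hours: 7
Extra minutes: 18
Minutes per hour: 60
Hours to minutes: 7 x 60 = 420
Total: 420 + 18 = 438

438


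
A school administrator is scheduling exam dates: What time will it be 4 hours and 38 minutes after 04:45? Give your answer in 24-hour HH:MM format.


Start time: 04:45
Adding: 4 hours 38 minutes
Minutes: 45 + 38 = 83
Minute overflow: 83 >= 60, so carry 1 hour, minutes = 23
Hours: 4 + 4 + 1 = 9
Result: 09:23

09:23


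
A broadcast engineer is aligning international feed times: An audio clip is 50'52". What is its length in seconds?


Minutes: 50
Seconds: 52
Convert minutes to seconds: 50 x 60 = 3000
Add remaining seconds: 3000 + 52 = 3052

3052


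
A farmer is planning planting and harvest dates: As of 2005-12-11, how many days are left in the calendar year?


Start: December 11, 2005
End: December 31, 2005
Days left in December: 20
Total: 20 days

20


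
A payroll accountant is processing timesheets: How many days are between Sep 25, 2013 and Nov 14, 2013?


Start date: 2013-09-25
End date: 2013-11-14
Sep 2013: +6 days
Oct 2013: +31 days
Nov 2013: +13 days
Total: 50 days

50


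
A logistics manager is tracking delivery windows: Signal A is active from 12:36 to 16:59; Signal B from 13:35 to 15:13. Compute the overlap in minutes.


Interval A: [756, 1019] minutes from midnight
Interval B: [815, 913] minutes from midnight
Overlap start = max(756, 815) = 815
Overlap end = min(1019, 913) = 913
Overlap = 913 - 815 = 98 minutes

98


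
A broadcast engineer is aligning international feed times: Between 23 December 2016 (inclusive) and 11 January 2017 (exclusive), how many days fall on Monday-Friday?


Start: 2016-12-23 (Friday)
End (exclusive): 2017-01-11 (Wednesday)
Total calendar days: 19
Full weeks: 19 // 7 = 2 -> 10 weekdays
Remaining 5 days starting on Friday:
  Fri(w), Sat(-), Sun(-), Mon(w), Tue(w) -> 3 weekdays
Total business days: 10 + 3 = 13

13


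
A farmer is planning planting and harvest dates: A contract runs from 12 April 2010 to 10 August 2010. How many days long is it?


Start date: 2010-04-12
End date: 2010-08-10
Apr 2010: +19 days
May 2010: +31 days
Jun 2010: +30 days
Jul 2010: +31 days
Aug 2010: +9 days
Total: 120 days

120


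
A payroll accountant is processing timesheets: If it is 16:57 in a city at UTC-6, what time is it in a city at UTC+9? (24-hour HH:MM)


Local time: 16:57 at UTC-6 (offset -6h)
Target zone: UTC+9 (offset 9h)
Difference: 9 - (-6) = 15 hours
Calculation: 16 + (15) = 31
Wraparound: (31) mod 24 = 7
Result: 07:57

07:57


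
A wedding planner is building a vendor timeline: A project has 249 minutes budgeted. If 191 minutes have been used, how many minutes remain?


Total budget: 249 minutes
Time used: 191 minutes
Remaining: 249 - 191 = 58 minutes
Percent used: 76.7%
Percent remaining: 23.3%

58


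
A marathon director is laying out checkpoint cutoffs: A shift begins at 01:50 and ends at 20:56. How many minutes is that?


Start time: 01:50 = 110 minutes from midnight
End time: 20:56 = 1256 minutes from midnight
Difference: 1256 - 110 = 1146 minutes
That is 19 hours and 6 minutes

1146


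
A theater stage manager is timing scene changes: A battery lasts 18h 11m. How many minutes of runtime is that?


Hours: 18
Extra minutes: 11
Minutes per hour: 60
Hours to minutes: 18 x 60 = 1080
Total: 1080 + 11 = 1091

1091


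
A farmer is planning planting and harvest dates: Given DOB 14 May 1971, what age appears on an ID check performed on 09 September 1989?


Birth: 1971-05-14
Reference: 1989-09-09
Year difference: 1989 - 1971 = 18
Has birthday (05-14) occurred by 09-09? Yes
Age in full years: 18

18


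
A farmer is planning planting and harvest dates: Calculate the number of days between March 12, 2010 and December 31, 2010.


Start: March 12, 2010
End: December 31, 2010
Days left in March: 19
April: 30
May: 31
June: 30
July: 31
... plus remaining months
Sum of remaining months: 275
Total: 19 + 275 = 294

294


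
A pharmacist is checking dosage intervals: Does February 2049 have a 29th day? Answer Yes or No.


Year: 2049
Divisible by 4? 2049 / 4 = 512.25 -> No
Not divisible by 4, so NOT a leap year

No


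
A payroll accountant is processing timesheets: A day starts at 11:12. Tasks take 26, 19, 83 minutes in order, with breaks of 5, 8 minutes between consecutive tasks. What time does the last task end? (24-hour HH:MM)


Start: 11:12 = 672 min from midnight
  after task 1 (26 min): 11:38
  after break (5 min): 11:43
  after task 2 (19 min): 12:02
  after break (8 min): 12:10
  after task 3 (83 min): 13:33
Total elapsed: 141 minutes
End time: 13:33

13:33


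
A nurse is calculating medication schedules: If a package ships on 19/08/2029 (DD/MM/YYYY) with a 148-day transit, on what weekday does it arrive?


Start: 2029-08-19 (Sunday)
Step 1 - find target date: add 148 days
  2029-08-19 + 148 days = 2030-01-14
Step 2 - day of week:
  148 mod 7 = 1
  Sunday + 1 days -> Monday
Result: Monday (2030-01-14)

Monday


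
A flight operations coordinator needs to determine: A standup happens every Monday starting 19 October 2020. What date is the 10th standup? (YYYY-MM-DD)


First occurrence: 2020-10-19 (occurrence 1)
Each occurrence is 7 days after the previous.
Occurrence 10 is 9 weeks after the first.
9 weeks = 63 days
2020-10-19 + 63 days = 2020-12-21

2020-12-21


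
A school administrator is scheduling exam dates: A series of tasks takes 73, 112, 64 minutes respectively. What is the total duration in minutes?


Durations: 73, 112, 64
Running sum: 73
+ 112 = 185
+ 64 = 249
Total duration: 249 minutes
That is 4 hours and 9 minutes

249


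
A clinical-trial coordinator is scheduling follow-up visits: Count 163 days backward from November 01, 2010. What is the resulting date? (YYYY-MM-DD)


Start: 2010-11-01
Subtracting 163 days
Days already passed in November: 1
After going back through November: 162 more days to subtract
October 2010: 31 days, 131 remaining
September 2010: 30 days, 101 remaining
August 2010: 31 days, 70 remaining
July 2010: 31 days, 39 remaining
Result: 2010-05-22

2010-05-22


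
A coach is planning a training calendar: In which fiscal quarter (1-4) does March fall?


Month: March (month 3)
Q1: January-March (months 1-3)
Q2: April-June (months 4-6)
Q3: July-September (months 7-9)
Q4: October-December (months 10-12)
Month 3 falls in Q1

1


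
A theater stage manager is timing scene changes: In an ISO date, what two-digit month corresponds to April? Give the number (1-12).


Calendar month order:
3. March
4. April <--
5. May
April is month number 4

4


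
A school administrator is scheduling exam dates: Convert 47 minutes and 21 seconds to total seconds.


Minutes: 47
Extra seconds: 21
Seconds per minute: 60
Minutes to seconds: 47 x 60 = 2820
Total: 2820 + 21 = 2841

2841


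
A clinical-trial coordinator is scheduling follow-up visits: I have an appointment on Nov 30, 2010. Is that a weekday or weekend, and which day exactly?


Date: 2010-11-30
January 1, 2010 is a Friday
Day of year: 334
Offset from Jan 1: 333 days
333 mod 7 = 4
Result: Tuesday

Tuesday


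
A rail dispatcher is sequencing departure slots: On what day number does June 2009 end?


Month: June
Year: 2009
June is a 30-day month
Total: 30 days

30


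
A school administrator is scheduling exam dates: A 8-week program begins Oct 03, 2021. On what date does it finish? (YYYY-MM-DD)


Start: 2021-10-03
Weeks to add: 8
Convert to days: 8 x 7 = 56 days
Add 56 days to 2021-10-03
Result: 2021-11-28

2021-11-28


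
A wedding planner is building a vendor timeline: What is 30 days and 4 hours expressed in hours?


Days: 30
Extra hours: 4
Hours per day: 24
Days to hours: 30 x 24 = 720
Total: 720 + 4 = 724

724


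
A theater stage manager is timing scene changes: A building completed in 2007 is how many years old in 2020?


Birth year: 2007
Current year: 2020
Age = current year - birth year
Age = 2020 - 2007 = 13

13


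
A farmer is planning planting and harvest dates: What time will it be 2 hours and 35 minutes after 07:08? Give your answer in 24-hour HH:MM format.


Start time: 07:08
Adding: 2 hours 35 minutes
Minutes: 8 + 35 = 43
Hours: 7 + 2 + 0 = 9
Result: 09:43

09:43


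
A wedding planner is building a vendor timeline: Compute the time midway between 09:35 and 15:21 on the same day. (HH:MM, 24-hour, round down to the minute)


Start time: 09:35 = 575 minutes from midnight
End time: 15:21 = 921 minutes from midnight
Sum: 575 + 921 = 1496
Midpoint: 1496 / 2 = 748 minutes
Convert: 748 / 60 = 12 hours, 28 minutes
Result: 12:28

12:28


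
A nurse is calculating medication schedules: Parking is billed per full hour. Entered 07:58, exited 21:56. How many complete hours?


Start: 07:58
End: 21:56
Hour difference: 21 - 7 = 14 hours
Minute difference: 56 - 58 = -2 minutes
Total minutes: 838
Complete hours: 838 / 60 = 13 (remainder 58)

13


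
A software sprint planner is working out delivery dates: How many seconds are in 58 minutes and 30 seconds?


Minutes: 58
Seconds: 30
Convert minutes to seconds: 58 x 60 = 3480
Add remaining seconds: 3480 + 30 = 3510

3510


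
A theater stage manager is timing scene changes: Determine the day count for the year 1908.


Year: 1908
Check leap year rules:
Divisible by 4? Yes
Divisible by 100? No
1908 is a leap year
Days: 366

366


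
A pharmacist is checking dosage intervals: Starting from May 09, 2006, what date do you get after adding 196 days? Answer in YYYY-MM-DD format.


Start: 2006-05-09
Adding 196 days
Days remaining in May: 22
After May: 174 days still to add
June 2006: 30 days, 144 remaining
July 2006: 31 days, 113 remaining
August 2006: 31 days, 82 remaining
September 2006: 30 days, 52 remaining
Result: 2006-11-21

2006-11-21


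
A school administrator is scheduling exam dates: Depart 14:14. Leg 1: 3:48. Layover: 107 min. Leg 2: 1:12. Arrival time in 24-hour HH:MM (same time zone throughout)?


Depart: 14:14
Leg 1: +228 min -> 18:02
Layover: +107 min -> 19:49
Leg 2: +72 min -> 21:01
Total travel: 407 minutes = 6h 47m
Arrival: 21:01

21:01


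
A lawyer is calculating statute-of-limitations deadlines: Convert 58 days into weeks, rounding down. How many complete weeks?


Total days: 58
Days per week: 7
Division: 58 / 7 = 8 remainder 2
Complete weeks: 8
Remaining days: 2

8


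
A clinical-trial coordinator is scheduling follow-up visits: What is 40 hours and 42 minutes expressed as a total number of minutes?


Hours: 40
Minutes: 42
Convert hours to minutes: 40 x 60 = 2400
Add remaining minutes: 2400 + 42 = 2442

2442


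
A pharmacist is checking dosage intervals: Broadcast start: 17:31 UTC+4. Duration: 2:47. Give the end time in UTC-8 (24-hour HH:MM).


Start: 17:31 in UTC+4
Step 1 - add duration:
  minutes: 31 + 47 = 78 (carry 1h)
  hours: 17 + 2 + 1 = 20
  end in UTC+4: 20:18
Step 2 - convert UTC+4 -> UTC-8:
  offset difference: -8 - (4) = -12 hours
  20 + (-12) = 8 -> mod 24 = 8
Result: 08:18 in UTC-8

08:18


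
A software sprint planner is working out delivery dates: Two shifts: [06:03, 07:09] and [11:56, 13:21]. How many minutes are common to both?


Interval A: [363, 429] minutes from midnight
Interval B: [716, 801] minutes from midnight
Overlap start = max(363, 716) = 716
Overlap end = min(429, 801) = 429
End <= start, so the intervals do not overlap: 0 minutes

0


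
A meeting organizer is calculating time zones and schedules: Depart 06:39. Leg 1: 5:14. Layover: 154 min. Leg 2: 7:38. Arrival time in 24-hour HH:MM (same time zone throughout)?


Depart: 06:39
Leg 1: +314 min -> 11:53
Layover: +154 min -> 14:27
Leg 2: +458 min -> 22:05
Total travel: 926 minutes = 15h 26m
Arrival: 22:05

22:05


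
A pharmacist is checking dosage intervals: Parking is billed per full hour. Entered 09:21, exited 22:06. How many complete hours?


Start: 09:21
End: 22:06
Hour difference: 22 - 9 = 13 hours
Minute difference: 6 - 21 = -15 minutes
Total minutes: 765
Complete hours: 765 / 60 = 12 (remainder 45)

12


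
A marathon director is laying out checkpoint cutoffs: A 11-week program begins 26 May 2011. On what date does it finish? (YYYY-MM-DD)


Start: 2011-05-26
Weeks to add: 11
Convert to days: 11 x 7 = 77 days
Add 77 days to 2011-05-26
Result: 2011-08-11

2011-08-11


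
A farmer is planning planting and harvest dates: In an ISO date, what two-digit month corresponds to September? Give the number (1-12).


Calendar month order:
8. August
9. September <--
10. October
September is month number 9

9


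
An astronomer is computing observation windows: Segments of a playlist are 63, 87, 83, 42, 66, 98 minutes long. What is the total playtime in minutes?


Durations: 63, 87, 83, 42, 66, 98
Running sum: 63
+ 87 = 150
+ 83 = 233
+ 42 = 275
+ 66 = 341
+ 98 = 439
Total duration: 439 minutes
That is 7 hours and 19 minutes

439


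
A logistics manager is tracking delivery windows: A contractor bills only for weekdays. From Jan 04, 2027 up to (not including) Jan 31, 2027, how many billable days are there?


Start: 2027-01-04 (Monday)
End (exclusive): 2027-01-31 (Sunday)
Total calendar days: 27
Full weeks: 27 // 7 = 3 -> 15 weekdays
Remaining 6 days starting on Monday:
  Mon(w), Tue(w), Wed(w), Thu(w), Fri(w), Sat(-) -> 5 weekdays
Total business days: 15 + 5 = 20

20


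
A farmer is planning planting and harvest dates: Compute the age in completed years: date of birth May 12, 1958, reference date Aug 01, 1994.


Birth: 1958-05-12
Reference: 1994-08-01
Year difference: 1994 - 1958 = 36
Has birthday (05-12) occurred by 08-01? Yes
Age in full years: 36

36


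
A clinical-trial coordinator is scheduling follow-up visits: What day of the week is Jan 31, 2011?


Date: 2011-01-31
January 1, 2011 is a Saturday
Day of year: 31
Offset from Jan 1: 30 days
30 mod 7 = 2
Result: Monday

Monday


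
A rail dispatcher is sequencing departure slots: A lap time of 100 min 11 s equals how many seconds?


Minutes: 100
Seconds: 11
Convert minutes to seconds: 100 x 60 = 6000
Add remaining seconds: 6000 + 11 = 6011

6011


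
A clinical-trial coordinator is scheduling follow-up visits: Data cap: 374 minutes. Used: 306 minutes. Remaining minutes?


Total budget: 374 minutes
Time used: 306 minutes
Remaining: 374 - 306 = 68 minutes
Percent used: 81.8%
Percent remaining: 18.2%

68


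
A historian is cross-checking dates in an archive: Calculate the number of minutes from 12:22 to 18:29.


Start time: 12:22 = 742 minutes from midnight
End time: 18:29 = 1109 minutes from midnight
Difference: 1109 - 742 = 367 minutes
That is 6 hours and 7 minutes

367


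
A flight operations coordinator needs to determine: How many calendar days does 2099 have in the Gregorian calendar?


Year: 2099
Check leap year rules:
Divisible by 4? No
2099 is not a leap year
Days: 365

365


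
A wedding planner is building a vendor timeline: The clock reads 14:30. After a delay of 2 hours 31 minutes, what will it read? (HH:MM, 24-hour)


Start time: 14:30
Adding: 2 hours 31 minutes
Minutes: 30 + 31 = 61
Minute overflow: 61 >= 60, so carry 1 hour, minutes = 1
Hours: 14 + 2 + 1 = 17
Result: 17:01

17:01


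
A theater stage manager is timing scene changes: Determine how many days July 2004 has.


Month: July
Year: 2004
July is a 31-day month
Total: 31 days

31


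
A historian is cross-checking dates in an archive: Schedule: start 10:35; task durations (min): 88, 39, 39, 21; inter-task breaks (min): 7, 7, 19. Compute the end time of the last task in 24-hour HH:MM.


Start: 10:35 = 635 min from midnight
  after task 1 (88 min): 12:03
  after break (7 min): 12:10
  after task 2 (39 min): 12:49
  after break (7 min): 12:56
  after task 3 (39 min): 13:35
  after break (19 min): 13:54
  after task 4 (21 min): 14:15
Total elapsed: 220 minutes
End time: 14:15

14:15


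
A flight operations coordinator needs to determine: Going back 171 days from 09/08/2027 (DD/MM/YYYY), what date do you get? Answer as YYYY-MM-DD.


Start: 2027-08-09
Subtracting 171 days
Days already passed in August: 9
After going back through August: 162 more days to subtract
July 2027: 31 days, 131 remaining
June 2027: 30 days, 101 remaining
May 2027: 31 days, 70 remaining
April 2027: 30 days, 40 remaining
Result: 2027-02-19

2027-02-19


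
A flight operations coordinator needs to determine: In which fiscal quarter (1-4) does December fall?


Month: December (month 12)
Q1: January-March (months 1-3)
Q2: April-June (months 4-6)
Q3: July-September (months 7-9)
Q4: October-December (months 10-12)
Month 12 falls in Q4

4


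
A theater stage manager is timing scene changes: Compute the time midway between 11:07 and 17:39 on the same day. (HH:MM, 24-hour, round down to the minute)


Start time: 11:07 = 667 minutes from midnight
End time: 17:39 = 1059 minutes from midnight
Sum: 667 + 1059 = 1726
Midpoint: 1726 / 2 = 863 minutes
Convert: 863 / 60 = 14 hours, 23 minutes
Result: 14:23

14:23


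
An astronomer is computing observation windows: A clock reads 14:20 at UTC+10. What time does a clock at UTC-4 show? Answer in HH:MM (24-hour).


Local time: 14:20 at UTC+10 (offset 10h)
Target zone: UTC-4 (offset -4h)
Difference: -4 - (10) = -14 hours
Calculation: 14 + (-14) = 0
Result: 00:20

00:20


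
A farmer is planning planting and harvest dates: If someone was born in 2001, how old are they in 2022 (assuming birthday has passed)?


Birth year: 2001
Current year: 2022
Age = current year - birth year
Age = 2022 - 2001 = 21

21


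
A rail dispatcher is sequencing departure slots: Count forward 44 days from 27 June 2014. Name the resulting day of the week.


Start: 2014-06-27 (Friday)
Step 1 - find target date: add 44 days
  2014-06-27 + 44 days = 2014-08-10
Step 2 - day of week:
  44 mod 7 = 2
  Friday + 2 days -> Sunday
Result: Sunday (2014-08-10)

Sunday


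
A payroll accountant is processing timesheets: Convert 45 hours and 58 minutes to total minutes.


Hours: 45
Minutes: 58
Convert hours to minutes: 45 x 60 = 2700
Add remaining minutes: 2700 + 58 = 2758

2758


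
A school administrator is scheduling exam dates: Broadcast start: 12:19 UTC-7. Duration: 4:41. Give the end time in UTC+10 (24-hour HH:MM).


Start: 12:19 in UTC-7
Step 1 - add duration:
  minutes: 19 + 41 = 60 (carry 1h)
  hours: 12 + 4 + 1 = 17
  end in UTC-7: 17:00
Step 2 - convert UTC-7 -> UTC+10:
  offset difference: 10 - (-7) = 17 hours
  17 + (17) = 34 -> mod 24 = 10
Result: 10:00 in UTC+10

10:00


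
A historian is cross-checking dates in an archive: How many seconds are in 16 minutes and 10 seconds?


Minutes: 16
Extra seconds: 10
Seconds per minute: 60
Minutes to seconds: 16 x 60 = 960
Total: 960 + 10 = 970

970


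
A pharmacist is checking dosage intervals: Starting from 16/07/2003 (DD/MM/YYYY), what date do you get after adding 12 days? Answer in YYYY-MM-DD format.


Start: 2003-07-16
Adding 12 days
Days remaining in July: 15
Result: 2003-07-28

2003-07-28


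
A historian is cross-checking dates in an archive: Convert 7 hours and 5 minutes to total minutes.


Hours: 7
Extra minutes: 5
Minutes per hour: 60
Hours to minutes: 7 x 60 = 420
Total: 420 + 5 = 425

425


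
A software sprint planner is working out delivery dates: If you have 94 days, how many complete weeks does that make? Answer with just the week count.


Total days: 94
Days per week: 7
Division: 94 / 7 = 13 remainder 3
Complete weeks: 13
Remaining days: 3

13


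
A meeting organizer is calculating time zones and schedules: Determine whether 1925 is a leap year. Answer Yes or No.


Year: 1925
Divisible by 4? 1925 / 4 = 481.25 -> No
Not divisible by 4, so NOT a leap year

No


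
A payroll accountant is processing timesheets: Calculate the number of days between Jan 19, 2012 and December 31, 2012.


Start: January 19, 2012
End: December 31, 2012
Days left in January: 12
February: 29
March: 31
April: 30
May: 31
... plus remaining months
Sum of remaining months: 335
Total: 12 + 335 = 347

347


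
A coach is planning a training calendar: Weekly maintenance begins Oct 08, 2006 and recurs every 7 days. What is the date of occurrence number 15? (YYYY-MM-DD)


First occurrence: 2006-10-08 (occurrence 1)
Each occurrence is 7 days after the previous.
Occurrence 15 is 14 weeks after the first.
14 weeks = 98 days
2006-10-08 + 98 days = 2007-01-14

2007-01-14


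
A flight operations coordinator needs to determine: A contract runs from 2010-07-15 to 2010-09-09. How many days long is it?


Start date: 2010-07-15
End date: 2010-09-09
Jul 2010: +17 days
Aug 2010: +31 days
Sep 2010: +8 days
Total: 56 days

56


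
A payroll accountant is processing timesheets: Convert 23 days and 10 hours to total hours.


Days: 23
Extra hours: 10
Hours per day: 24
Days to hours: 23 x 24 = 552
Total: 552 + 10 = 562

562


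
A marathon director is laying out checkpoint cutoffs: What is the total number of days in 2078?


Year: 2078
Check leap year rules:
Divisible by 4? No
2078 is not a leap year
Days: 365

365


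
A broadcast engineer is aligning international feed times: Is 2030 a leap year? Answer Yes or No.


Year: 2030
Divisible by 4? 2030 / 4 = 507.5 -> No
Not divisible by 4, so NOT a leap year

No


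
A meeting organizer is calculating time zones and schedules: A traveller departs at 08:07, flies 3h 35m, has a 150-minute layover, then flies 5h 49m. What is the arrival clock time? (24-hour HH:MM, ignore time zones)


Depart: 08:07
Leg 1: +215 min -> 11:42
Layover: +150 min -> 14:12
Leg 2: +349 min -> 20:01
Total travel: 714 minutes = 11h 54m
Arrival: 20:01

20:01
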